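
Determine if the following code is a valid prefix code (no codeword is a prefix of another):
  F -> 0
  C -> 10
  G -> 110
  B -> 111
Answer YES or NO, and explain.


Checking each pair (does one codeword prefix another?):
  F='0' vs C='10': no prefix
  F='0' vs G='110': no prefix
  F='0' vs B='111': no prefix
  C='10' vs F='0': no prefix
  C='10' vs G='110': no prefix
  C='10' vs B='111': no prefix
  G='110' vs F='0': no prefix
  G='110' vs C='10': no prefix
  G='110' vs B='111': no prefix
  B='111' vs F='0': no prefix
  B='111' vs C='10': no prefix
  B='111' vs G='110': no prefix
No violation found over all pairs.

YES -- this is a valid prefix code. No codeword is a prefix of any other codeword.


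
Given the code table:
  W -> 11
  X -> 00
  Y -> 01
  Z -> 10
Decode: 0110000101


Decoding:
01 -> Y
10 -> Z
00 -> X
01 -> Y
01 -> Y


Result: YZXYY


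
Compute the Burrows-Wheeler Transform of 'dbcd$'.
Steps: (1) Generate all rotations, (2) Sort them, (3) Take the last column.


Rotations (sorted):
  0: $dbcd -> last char: d
  1: bcd$d -> last char: d
  2: cd$db -> last char: b
  3: d$dbc -> last char: c
  4: dbcd$ -> last char: $


BWT = ddbc$


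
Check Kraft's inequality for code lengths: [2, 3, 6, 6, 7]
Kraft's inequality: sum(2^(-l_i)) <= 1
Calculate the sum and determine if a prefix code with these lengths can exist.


Sum = 2^(-2) + 2^(-3) + 2^(-6) + 2^(-6) + 2^(-7)
    = 0.25 + 0.125 + 0.015625 + 0.015625 + 0.0078125
    = 53/128 = 0.4140625
Since 0.4140625 <= 1, Kraft's inequality IS satisfied.
A prefix code with these lengths CAN exist.

Kraft sum = 0.4140625. Satisfied.


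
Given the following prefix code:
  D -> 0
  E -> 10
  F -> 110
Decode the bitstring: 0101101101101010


Decoding step by step:
Bits 0 -> D
Bits 10 -> E
Bits 110 -> F
Bits 110 -> F
Bits 110 -> F
Bits 10 -> E
Bits 10 -> E


Decoded message: DEFFFEE


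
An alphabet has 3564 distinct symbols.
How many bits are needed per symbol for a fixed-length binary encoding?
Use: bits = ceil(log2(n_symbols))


log2(3564) = 11.7993
Bracket: 2^11 = 2048 < 3564 <= 2^12 = 4096
So ceil(log2(3564)) = 12

bits = ceil(log2(3564)) = ceil(11.7993) = 12 bits


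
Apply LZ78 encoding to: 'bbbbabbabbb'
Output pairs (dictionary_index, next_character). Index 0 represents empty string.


LZ78 encoding steps:
Dictionary: {0: ''}
Step 1: w='' (idx 0), next='b' -> output (0, 'b'), add 'b' as idx 1
Step 2: w='b' (idx 1), next='b' -> output (1, 'b'), add 'bb' as idx 2
Step 3: w='b' (idx 1), next='a' -> output (1, 'a'), add 'ba' as idx 3
Step 4: w='bb' (idx 2), next='a' -> output (2, 'a'), add 'bba' as idx 4
Step 5: w='bb' (idx 2), next='b' -> output (2, 'b'), add 'bbb' as idx 5


Encoded: [(0, 'b'), (1, 'b'), (1, 'a'), (2, 'a'), (2, 'b')]


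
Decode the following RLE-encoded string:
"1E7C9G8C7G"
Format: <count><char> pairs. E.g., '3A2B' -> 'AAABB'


Expanding each <count><char> pair:
  1E -> 'E'
  7C -> 'CCCCCCC'
  9G -> 'GGGGGGGGG'
  8C -> 'CCCCCCCC'
  7G -> 'GGGGGGG'

Decoded = ECCCCCCCGGGGGGGGGCCCCCCCCGGGGGGG


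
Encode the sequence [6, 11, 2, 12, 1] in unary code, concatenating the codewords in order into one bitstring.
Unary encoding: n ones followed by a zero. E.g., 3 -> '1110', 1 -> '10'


Encode each number as n ones followed by a terminating 0:
  6 -> 1111110 (7 bits)
  11 -> 111111111110 (12 bits)
  2 -> 110 (3 bits)
  12 -> 1111111111110 (13 bits)
  1 -> 10 (2 bits)
Total length = 7 + 12 + 3 + 13 + 2 = 37 bits.

Unary([6, 11, 2, 12, 1]) = 1111110111111111110110111111111111010 (37 bits)


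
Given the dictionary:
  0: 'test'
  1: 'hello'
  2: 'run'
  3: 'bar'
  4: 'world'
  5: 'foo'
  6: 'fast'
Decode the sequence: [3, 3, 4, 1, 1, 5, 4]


Look up each index in the dictionary:
  3 -> 'bar'
  3 -> 'bar'
  4 -> 'world'
  1 -> 'hello'
  1 -> 'hello'
  5 -> 'foo'
  4 -> 'world'

Decoded: "bar bar world hello hello foo world"


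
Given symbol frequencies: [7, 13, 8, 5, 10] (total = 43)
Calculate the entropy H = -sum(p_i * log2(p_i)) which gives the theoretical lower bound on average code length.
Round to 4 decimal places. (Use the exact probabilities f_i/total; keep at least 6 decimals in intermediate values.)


Per-symbol terms -p_i * log2(p_i) with p_i = f_i/43:
  p = 7/43 = 0.162791: log2(p) = -2.618910, -p*log2(p) = 0.426334
  p = 13/43 = 0.302326: log2(p) = -1.725825, -p*log2(p) = 0.521761
  p = 8/43 = 0.186047: log2(p) = -2.426265, -p*log2(p) = 0.451398
  p = 5/43 = 0.116279: log2(p) = -3.104337, -p*log2(p) = 0.360969
  p = 10/43 = 0.232558: log2(p) = -2.104337, -p*log2(p) = 0.489381
H = 0.426334 + 0.521761 + 0.451398 + 0.360969 + 0.489381 = 2.249843

H = 2.2498 bits/symbol


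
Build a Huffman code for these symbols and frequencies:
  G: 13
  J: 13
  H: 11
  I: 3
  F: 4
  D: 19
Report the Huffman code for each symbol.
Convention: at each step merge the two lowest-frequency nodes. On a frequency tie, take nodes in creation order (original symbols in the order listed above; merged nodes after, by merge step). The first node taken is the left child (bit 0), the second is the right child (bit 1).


Huffman tree construction:
Step 1: Merge I(3) + F(4) = 7
Step 2: Merge (I+F)(7) + H(11) = 18
Step 3: Merge G(13) + J(13) = 26
Step 4: Merge ((I+F)+H)(18) + D(19) = 37
Step 5: Merge (G+J)(26) + (((I+F)+H)+D)(37) = 63
Read each symbol's code off the tree from the root (left child = 0, right child = 1).

Codes:
  G: 00 (length 2)
  J: 01 (length 2)
  H: 101 (length 3)
  I: 1000 (length 4)
  F: 1001 (length 4)
  D: 11 (length 2)
Average code length: 151/63 = 2.3968 bits/symbol


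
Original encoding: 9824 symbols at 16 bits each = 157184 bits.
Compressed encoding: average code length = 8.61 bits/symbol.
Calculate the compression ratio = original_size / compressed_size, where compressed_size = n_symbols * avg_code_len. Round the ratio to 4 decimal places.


original_size = n_symbols * orig_bits = 9824 * 16 = 157184 bits
compressed_size = n_symbols * avg_code_len = 9824 * 8.61 = 84584.64 bits
ratio = original_size / compressed_size = 157184 / 84584.64 = 1.8583

Compression ratio = 1.8583


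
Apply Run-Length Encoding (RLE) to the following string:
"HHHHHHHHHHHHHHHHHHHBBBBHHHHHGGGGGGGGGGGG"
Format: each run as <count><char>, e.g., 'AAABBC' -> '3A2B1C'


Scanning runs left to right:
  i=0: run of 'H' x 19 -> '19H'
  i=19: run of 'B' x 4 -> '4B'
  i=23: run of 'H' x 5 -> '5H'
  i=28: run of 'G' x 12 -> '12G'

RLE = 19H4B5H12G


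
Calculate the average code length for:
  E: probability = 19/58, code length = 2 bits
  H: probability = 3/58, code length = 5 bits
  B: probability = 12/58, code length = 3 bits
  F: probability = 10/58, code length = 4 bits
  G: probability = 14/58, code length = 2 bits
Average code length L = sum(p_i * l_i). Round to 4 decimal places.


Weighted contributions p_i * l_i:
  E: (19/58) * 2 = 38/58
  H: (3/58) * 5 = 15/58
  B: (12/58) * 3 = 36/58
  F: (10/58) * 4 = 40/58
  G: (14/58) * 2 = 28/58
Sum = (38 + 15 + 36 + 40 + 28)/58 = 157/58

L = 157/58 = 2.7069 bits/symbol


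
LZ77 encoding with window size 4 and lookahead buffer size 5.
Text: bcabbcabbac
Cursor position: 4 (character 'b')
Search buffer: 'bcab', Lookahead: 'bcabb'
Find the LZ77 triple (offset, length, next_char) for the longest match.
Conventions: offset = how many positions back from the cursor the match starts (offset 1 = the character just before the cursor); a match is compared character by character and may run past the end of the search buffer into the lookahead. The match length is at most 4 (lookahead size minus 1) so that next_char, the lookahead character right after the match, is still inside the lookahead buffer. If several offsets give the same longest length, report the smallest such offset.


Try each offset into the search buffer:
  offset=1 (pos 3, char 'b'): match length 1
  offset=2 (pos 2, char 'a'): match length 0
  offset=3 (pos 1, char 'c'): match length 0
  offset=4 (pos 0, char 'b'): match length 4
Longest match has length 4 at offset 4.
next_char = character at position 4 + 4 = 8 -> 'b'

Best match: offset=4, length=4 (matching 'bcab' starting at position 0)
LZ77 triple: (4, 4, 'b')


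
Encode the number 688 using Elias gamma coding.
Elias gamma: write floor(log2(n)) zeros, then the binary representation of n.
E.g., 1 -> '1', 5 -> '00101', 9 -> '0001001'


num_bits = floor(log2(688)) + 1 = 10
leading_zeros = num_bits - 1 = 9
binary(688) = 1010110000

Elias gamma(688) = '000000000' + '1010110000' = 0000000001010110000 (19 bits)


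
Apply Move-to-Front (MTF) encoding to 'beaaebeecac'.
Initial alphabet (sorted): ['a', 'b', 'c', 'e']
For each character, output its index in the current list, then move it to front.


MTF encoding:
'b': index 1 in ['a', 'b', 'c', 'e'] -> ['b', 'a', 'c', 'e']
'e': index 3 in ['b', 'a', 'c', 'e'] -> ['e', 'b', 'a', 'c']
'a': index 2 in ['e', 'b', 'a', 'c'] -> ['a', 'e', 'b', 'c']
'a': index 0 in ['a', 'e', 'b', 'c'] -> ['a', 'e', 'b', 'c']
'e': index 1 in ['a', 'e', 'b', 'c'] -> ['e', 'a', 'b', 'c']
'b': index 2 in ['e', 'a', 'b', 'c'] -> ['b', 'e', 'a', 'c']
'e': index 1 in ['b', 'e', 'a', 'c'] -> ['e', 'b', 'a', 'c']
'e': index 0 in ['e', 'b', 'a', 'c'] -> ['e', 'b', 'a', 'c']
'c': index 3 in ['e', 'b', 'a', 'c'] -> ['c', 'e', 'b', 'a']
'a': index 3 in ['c', 'e', 'b', 'a'] -> ['a', 'c', 'e', 'b']
'c': index 1 in ['a', 'c', 'e', 'b'] -> ['c', 'a', 'e', 'b']


Output: [1, 3, 2, 0, 1, 2, 1, 0, 3, 3, 1]


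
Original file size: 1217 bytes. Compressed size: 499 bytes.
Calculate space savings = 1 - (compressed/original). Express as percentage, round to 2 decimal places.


ratio = compressed/original = 499/1217 = 0.410025
savings = 1 - ratio = 1 - 0.410025 = 0.589975
as a percentage: 0.589975 * 100 = 59.0%

Space savings = 1 - 499/1217 = 59.0%


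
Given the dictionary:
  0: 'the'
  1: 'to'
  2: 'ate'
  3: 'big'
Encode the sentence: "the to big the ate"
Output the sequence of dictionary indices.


Look up each word in the dictionary:
  'the' -> 0
  'to' -> 1
  'big' -> 3
  'the' -> 0
  'ate' -> 2

Encoded: [0, 1, 3, 0, 2]


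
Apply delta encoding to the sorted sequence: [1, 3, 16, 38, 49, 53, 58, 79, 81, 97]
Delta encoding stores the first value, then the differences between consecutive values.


First value: 1
Deltas:
  3 - 1 = 2
  16 - 3 = 13
  38 - 16 = 22
  49 - 38 = 11
  53 - 49 = 4
  58 - 53 = 5
  79 - 58 = 21
  81 - 79 = 2
  97 - 81 = 16


Delta encoded: [1, 2, 13, 22, 11, 4, 5, 21, 2, 16]


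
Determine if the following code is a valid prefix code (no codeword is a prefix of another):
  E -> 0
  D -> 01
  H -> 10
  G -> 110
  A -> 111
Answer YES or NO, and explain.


Checking each pair (does one codeword prefix another?):
  E='0' vs D='01': prefix -- VIOLATION

NO -- this is NOT a valid prefix code. E (0) is a prefix of D (01).


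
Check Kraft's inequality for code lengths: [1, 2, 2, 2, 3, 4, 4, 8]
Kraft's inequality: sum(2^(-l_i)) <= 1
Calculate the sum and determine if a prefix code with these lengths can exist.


Sum = 2^(-1) + 2^(-2) + 2^(-2) + 2^(-2) + 2^(-3) + 2^(-4) + 2^(-4) + 2^(-8)
    = 0.5 + 0.25 + 0.25 + 0.25 + 0.125 + 0.0625 + 0.0625 + 0.00390625
    = 385/256 = 1.50390625
Since 1.50390625 > 1, Kraft's inequality is NOT satisfied.
A prefix code with these lengths CANNOT exist.

Kraft sum = 1.50390625. Not satisfied.


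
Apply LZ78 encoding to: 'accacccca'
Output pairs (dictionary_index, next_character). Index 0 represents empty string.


LZ78 encoding steps:
Dictionary: {0: ''}
Step 1: w='' (idx 0), next='a' -> output (0, 'a'), add 'a' as idx 1
Step 2: w='' (idx 0), next='c' -> output (0, 'c'), add 'c' as idx 2
Step 3: w='c' (idx 2), next='a' -> output (2, 'a'), add 'ca' as idx 3
Step 4: w='c' (idx 2), next='c' -> output (2, 'c'), add 'cc' as idx 4
Step 5: w='cc' (idx 4), next='a' -> output (4, 'a'), add 'cca' as idx 5


Encoded: [(0, 'a'), (0, 'c'), (2, 'a'), (2, 'c'), (4, 'a')]


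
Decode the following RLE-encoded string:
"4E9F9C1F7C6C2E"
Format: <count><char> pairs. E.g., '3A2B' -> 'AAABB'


Expanding each <count><char> pair:
  4E -> 'EEEE'
  9F -> 'FFFFFFFFF'
  9C -> 'CCCCCCCCC'
  1F -> 'F'
  7C -> 'CCCCCCC'
  6C -> 'CCCCCC'
  2E -> 'EE'

Decoded = EEEEFFFFFFFFFCCCCCCCCCFCCCCCCCCCCCCCEE


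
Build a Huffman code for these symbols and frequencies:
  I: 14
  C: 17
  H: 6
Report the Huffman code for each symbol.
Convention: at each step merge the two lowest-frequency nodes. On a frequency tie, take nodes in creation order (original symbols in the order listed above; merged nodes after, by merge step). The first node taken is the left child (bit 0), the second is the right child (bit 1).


Huffman tree construction:
Step 1: Merge H(6) + I(14) = 20
Step 2: Merge C(17) + (H+I)(20) = 37
Read each symbol's code off the tree from the root (left child = 0, right child = 1).

Codes:
  I: 11 (length 2)
  C: 0 (length 1)
  H: 10 (length 2)
Average code length: 57/37 = 1.5405 bits/symbol


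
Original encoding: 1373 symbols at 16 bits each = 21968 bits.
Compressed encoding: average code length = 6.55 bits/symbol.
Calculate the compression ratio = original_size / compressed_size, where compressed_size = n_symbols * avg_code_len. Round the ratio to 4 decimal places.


original_size = n_symbols * orig_bits = 1373 * 16 = 21968 bits
compressed_size = n_symbols * avg_code_len = 1373 * 6.55 = 8993.15 bits
ratio = original_size / compressed_size = 21968 / 8993.15 = 2.4427

Compression ratio = 2.4427


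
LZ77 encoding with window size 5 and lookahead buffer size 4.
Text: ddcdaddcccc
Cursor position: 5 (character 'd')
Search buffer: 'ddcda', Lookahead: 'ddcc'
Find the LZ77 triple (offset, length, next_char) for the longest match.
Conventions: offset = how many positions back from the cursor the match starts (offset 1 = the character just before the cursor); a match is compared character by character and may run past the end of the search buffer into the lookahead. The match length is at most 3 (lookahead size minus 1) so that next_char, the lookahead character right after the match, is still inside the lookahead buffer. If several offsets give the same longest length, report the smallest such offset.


Try each offset into the search buffer:
  offset=1 (pos 4, char 'a'): match length 0
  offset=2 (pos 3, char 'd'): match length 1
  offset=3 (pos 2, char 'c'): match length 0
  offset=4 (pos 1, char 'd'): match length 1
  offset=5 (pos 0, char 'd'): match length 3
Longest match has length 3 at offset 5.
next_char = character at position 5 + 3 = 8 -> 'c'

Best match: offset=5, length=3 (matching 'ddc' starting at position 0)
LZ77 triple: (5, 3, 'c')


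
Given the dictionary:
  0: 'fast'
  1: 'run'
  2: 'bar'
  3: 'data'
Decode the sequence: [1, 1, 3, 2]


Look up each index in the dictionary:
  1 -> 'run'
  1 -> 'run'
  3 -> 'data'
  2 -> 'bar'

Decoded: "run run data bar"


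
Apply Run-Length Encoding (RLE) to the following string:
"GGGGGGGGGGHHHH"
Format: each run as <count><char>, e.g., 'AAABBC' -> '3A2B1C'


Scanning runs left to right:
  i=0: run of 'G' x 10 -> '10G'
  i=10: run of 'H' x 4 -> '4H'

RLE = 10G4H


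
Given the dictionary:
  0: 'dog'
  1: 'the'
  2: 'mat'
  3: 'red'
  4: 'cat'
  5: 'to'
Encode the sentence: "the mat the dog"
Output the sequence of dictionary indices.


Look up each word in the dictionary:
  'the' -> 1
  'mat' -> 2
  'the' -> 1
  'dog' -> 0

Encoded: [1, 2, 1, 0]


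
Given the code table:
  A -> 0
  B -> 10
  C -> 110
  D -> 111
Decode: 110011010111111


Decoding:
110 -> C
0 -> A
110 -> C
10 -> B
111 -> D
111 -> D


Result: CACBDD


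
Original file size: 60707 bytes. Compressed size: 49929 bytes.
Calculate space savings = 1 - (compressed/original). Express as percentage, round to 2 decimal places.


ratio = compressed/original = 49929/60707 = 0.822459
savings = 1 - ratio = 1 - 0.822459 = 0.177541
as a percentage: 0.177541 * 100 = 17.75%

Space savings = 1 - 49929/60707 = 17.75%


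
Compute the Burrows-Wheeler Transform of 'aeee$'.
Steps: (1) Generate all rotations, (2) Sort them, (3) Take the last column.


Rotations (sorted):
  0: $aeee -> last char: e
  1: aeee$ -> last char: $
  2: e$aee -> last char: e
  3: ee$ae -> last char: e
  4: eee$a -> last char: a


BWT = e$eea


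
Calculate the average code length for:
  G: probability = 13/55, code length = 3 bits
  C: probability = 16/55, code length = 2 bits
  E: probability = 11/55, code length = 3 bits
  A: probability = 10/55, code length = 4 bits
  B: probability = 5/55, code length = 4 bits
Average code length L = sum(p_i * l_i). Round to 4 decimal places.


Weighted contributions p_i * l_i:
  G: (13/55) * 3 = 39/55
  C: (16/55) * 2 = 32/55
  E: (11/55) * 3 = 33/55
  A: (10/55) * 4 = 40/55
  B: (5/55) * 4 = 20/55
Sum = (39 + 32 + 33 + 40 + 20)/55 = 164/55

L = 164/55 = 2.9818 bits/symbol


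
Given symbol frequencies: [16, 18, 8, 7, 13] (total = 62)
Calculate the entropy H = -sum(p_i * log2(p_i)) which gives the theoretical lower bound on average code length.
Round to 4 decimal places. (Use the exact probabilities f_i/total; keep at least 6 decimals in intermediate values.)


Per-symbol terms -p_i * log2(p_i) with p_i = f_i/62:
  p = 16/62 = 0.258065: log2(p) = -1.954196, -p*log2(p) = 0.504309
  p = 18/62 = 0.290323: log2(p) = -1.784271, -p*log2(p) = 0.518014
  p = 8/62 = 0.129032: log2(p) = -2.954196, -p*log2(p) = 0.381187
  p = 7/62 = 0.112903: log2(p) = -3.146841, -p*log2(p) = 0.355289
  p = 13/62 = 0.209677: log2(p) = -2.253757, -p*log2(p) = 0.472562
H = 0.504309 + 0.518014 + 0.381187 + 0.355289 + 0.472562 = 2.231361

H = 2.2314 bits/symbol


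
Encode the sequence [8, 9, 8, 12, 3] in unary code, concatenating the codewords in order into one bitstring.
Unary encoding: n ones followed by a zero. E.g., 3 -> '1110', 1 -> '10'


Encode each number as n ones followed by a terminating 0:
  8 -> 111111110 (9 bits)
  9 -> 1111111110 (10 bits)
  8 -> 111111110 (9 bits)
  12 -> 1111111111110 (13 bits)
  3 -> 1110 (4 bits)
Total length = 9 + 10 + 9 + 13 + 4 = 45 bits.

Unary([8, 9, 8, 12, 3]) = 111111110111111111011111111011111111111101110 (45 bits)


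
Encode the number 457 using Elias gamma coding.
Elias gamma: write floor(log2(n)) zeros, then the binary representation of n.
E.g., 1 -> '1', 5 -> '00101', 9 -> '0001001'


num_bits = floor(log2(457)) + 1 = 9
leading_zeros = num_bits - 1 = 8
binary(457) = 111001001

Elias gamma(457) = '00000000' + '111001001' = 00000000111001001 (17 bits)


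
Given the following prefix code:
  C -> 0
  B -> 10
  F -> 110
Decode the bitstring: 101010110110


Decoding step by step:
Bits 10 -> B
Bits 10 -> B
Bits 10 -> B
Bits 110 -> F
Bits 110 -> F


Decoded message: BBBFF


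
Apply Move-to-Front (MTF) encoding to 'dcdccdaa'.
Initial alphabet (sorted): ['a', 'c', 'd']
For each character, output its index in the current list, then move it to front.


MTF encoding:
'd': index 2 in ['a', 'c', 'd'] -> ['d', 'a', 'c']
'c': index 2 in ['d', 'a', 'c'] -> ['c', 'd', 'a']
'd': index 1 in ['c', 'd', 'a'] -> ['d', 'c', 'a']
'c': index 1 in ['d', 'c', 'a'] -> ['c', 'd', 'a']
'c': index 0 in ['c', 'd', 'a'] -> ['c', 'd', 'a']
'd': index 1 in ['c', 'd', 'a'] -> ['d', 'c', 'a']
'a': index 2 in ['d', 'c', 'a'] -> ['a', 'd', 'c']
'a': index 0 in ['a', 'd', 'c'] -> ['a', 'd', 'c']


Output: [2, 2, 1, 1, 0, 1, 2, 0]


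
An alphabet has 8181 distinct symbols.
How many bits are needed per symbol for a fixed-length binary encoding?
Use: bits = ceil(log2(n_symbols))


log2(8181) = 12.9981
Bracket: 2^12 = 4096 < 8181 <= 2^13 = 8192
So ceil(log2(8181)) = 13

bits = ceil(log2(8181)) = ceil(12.9981) = 13 bits


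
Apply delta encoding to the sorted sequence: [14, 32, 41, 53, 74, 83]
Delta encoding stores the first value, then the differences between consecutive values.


First value: 14
Deltas:
  32 - 14 = 18
  41 - 32 = 9
  53 - 41 = 12
  74 - 53 = 21
  83 - 74 = 9


Delta encoded: [14, 18, 9, 12, 21, 9]


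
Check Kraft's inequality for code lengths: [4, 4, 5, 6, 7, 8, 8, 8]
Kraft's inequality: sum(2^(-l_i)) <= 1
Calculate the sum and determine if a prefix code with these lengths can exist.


Sum = 2^(-4) + 2^(-4) + 2^(-5) + 2^(-6) + 2^(-7) + 2^(-8) + 2^(-8) + 2^(-8)
    = 0.0625 + 0.0625 + 0.03125 + 0.015625 + 0.0078125 + 0.00390625 + 0.00390625 + 0.00390625
    = 49/256 = 0.19140625
Since 0.19140625 <= 1, Kraft's inequality IS satisfied.
A prefix code with these lengths CAN exist.

Kraft sum = 0.19140625. Satisfied.


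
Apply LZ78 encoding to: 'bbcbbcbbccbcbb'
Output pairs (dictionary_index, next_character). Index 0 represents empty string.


LZ78 encoding steps:
Dictionary: {0: ''}
Step 1: w='' (idx 0), next='b' -> output (0, 'b'), add 'b' as idx 1
Step 2: w='b' (idx 1), next='c' -> output (1, 'c'), add 'bc' as idx 2
Step 3: w='b' (idx 1), next='b' -> output (1, 'b'), add 'bb' as idx 3
Step 4: w='' (idx 0), next='c' -> output (0, 'c'), add 'c' as idx 4
Step 5: w='bb' (idx 3), next='c' -> output (3, 'c'), add 'bbc' as idx 5
Step 6: w='c' (idx 4), next='b' -> output (4, 'b'), add 'cb' as idx 6
Step 7: w='cb' (idx 6), next='b' -> output (6, 'b'), add 'cbb' as idx 7


Encoded: [(0, 'b'), (1, 'c'), (1, 'b'), (0, 'c'), (3, 'c'), (4, 'b'), (6, 'b')]


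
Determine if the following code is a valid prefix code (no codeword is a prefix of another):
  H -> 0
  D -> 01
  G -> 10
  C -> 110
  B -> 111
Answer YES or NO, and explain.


Checking each pair (does one codeword prefix another?):
  H='0' vs D='01': prefix -- VIOLATION

NO -- this is NOT a valid prefix code. H (0) is a prefix of D (01).


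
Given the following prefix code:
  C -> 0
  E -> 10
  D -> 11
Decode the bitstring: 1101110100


Decoding step by step:
Bits 11 -> D
Bits 0 -> C
Bits 11 -> D
Bits 10 -> E
Bits 10 -> E
Bits 0 -> C


Decoded message: DCDEEC


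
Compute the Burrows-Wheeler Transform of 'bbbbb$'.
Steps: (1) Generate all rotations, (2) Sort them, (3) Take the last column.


Rotations (sorted):
  0: $bbbbb -> last char: b
  1: b$bbbb -> last char: b
  2: bb$bbb -> last char: b
  3: bbb$bb -> last char: b
  4: bbbb$b -> last char: b
  5: bbbbb$ -> last char: $


BWT = bbbbb$


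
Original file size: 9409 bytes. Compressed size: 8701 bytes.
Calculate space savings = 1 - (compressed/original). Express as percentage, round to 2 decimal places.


ratio = compressed/original = 8701/9409 = 0.924753
savings = 1 - ratio = 1 - 0.924753 = 0.075247
as a percentage: 0.075247 * 100 = 7.52%

Space savings = 1 - 8701/9409 = 7.52%


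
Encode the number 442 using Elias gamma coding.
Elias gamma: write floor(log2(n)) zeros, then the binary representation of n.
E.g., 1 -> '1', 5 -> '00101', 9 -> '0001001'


num_bits = floor(log2(442)) + 1 = 9
leading_zeros = num_bits - 1 = 8
binary(442) = 110111010

Elias gamma(442) = '00000000' + '110111010' = 00000000110111010 (17 bits)


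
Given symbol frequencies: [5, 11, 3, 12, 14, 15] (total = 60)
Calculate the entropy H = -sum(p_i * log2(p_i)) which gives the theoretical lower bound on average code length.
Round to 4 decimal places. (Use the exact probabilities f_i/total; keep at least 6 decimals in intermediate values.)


Per-symbol terms -p_i * log2(p_i) with p_i = f_i/60:
  p = 5/60 = 0.083333: log2(p) = -3.584963, -p*log2(p) = 0.298747
  p = 11/60 = 0.183333: log2(p) = -2.447459, -p*log2(p) = 0.448701
  p = 3/60 = 0.050000: log2(p) = -4.321928, -p*log2(p) = 0.216096
  p = 12/60 = 0.200000: log2(p) = -2.321928, -p*log2(p) = 0.464386
  p = 14/60 = 0.233333: log2(p) = -2.099536, -p*log2(p) = 0.489892
  p = 15/60 = 0.250000: log2(p) = -2.000000, -p*log2(p) = 0.500000
H = 0.298747 + 0.448701 + 0.216096 + 0.464386 + 0.489892 + 0.500000 = 2.417822

H = 2.4178 bits/symbol


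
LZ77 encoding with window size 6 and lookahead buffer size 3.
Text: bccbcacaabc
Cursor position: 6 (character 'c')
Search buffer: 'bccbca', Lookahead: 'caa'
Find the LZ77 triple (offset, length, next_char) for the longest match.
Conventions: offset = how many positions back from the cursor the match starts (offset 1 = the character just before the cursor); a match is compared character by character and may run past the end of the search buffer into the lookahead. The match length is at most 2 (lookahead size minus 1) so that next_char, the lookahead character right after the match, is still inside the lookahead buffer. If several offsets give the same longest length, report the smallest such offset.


Try each offset into the search buffer:
  offset=1 (pos 5, char 'a'): match length 0
  offset=2 (pos 4, char 'c'): match length 2
  offset=3 (pos 3, char 'b'): match length 0
  offset=4 (pos 2, char 'c'): match length 1
  offset=5 (pos 1, char 'c'): match length 1
  offset=6 (pos 0, char 'b'): match length 0
Longest match has length 2 at offset 2.
next_char = character at position 6 + 2 = 8 -> 'a'

Best match: offset=2, length=2 (matching 'ca' starting at position 4)
LZ77 triple: (2, 2, 'a')


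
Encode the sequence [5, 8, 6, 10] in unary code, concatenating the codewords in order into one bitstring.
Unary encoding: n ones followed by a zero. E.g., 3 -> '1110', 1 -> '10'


Encode each number as n ones followed by a terminating 0:
  5 -> 111110 (6 bits)
  8 -> 111111110 (9 bits)
  6 -> 1111110 (7 bits)
  10 -> 11111111110 (11 bits)
Total length = 6 + 9 + 7 + 11 = 33 bits.

Unary([5, 8, 6, 10]) = 111110111111110111111011111111110 (33 bits)


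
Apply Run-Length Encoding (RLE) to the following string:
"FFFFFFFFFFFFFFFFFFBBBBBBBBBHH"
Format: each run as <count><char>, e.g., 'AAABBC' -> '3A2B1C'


Scanning runs left to right:
  i=0: run of 'F' x 18 -> '18F'
  i=18: run of 'B' x 9 -> '9B'
  i=27: run of 'H' x 2 -> '2H'

RLE = 18F9B2H


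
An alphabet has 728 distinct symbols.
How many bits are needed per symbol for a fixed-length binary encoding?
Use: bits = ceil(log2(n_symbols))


log2(728) = 9.5078
Bracket: 2^9 = 512 < 728 <= 2^10 = 1024
So ceil(log2(728)) = 10

bits = ceil(log2(728)) = ceil(9.5078) = 10 bits


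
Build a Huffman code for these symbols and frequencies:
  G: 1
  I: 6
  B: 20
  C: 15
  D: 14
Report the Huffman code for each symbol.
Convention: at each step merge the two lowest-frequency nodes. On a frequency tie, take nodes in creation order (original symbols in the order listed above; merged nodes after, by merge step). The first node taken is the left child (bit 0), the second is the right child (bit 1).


Huffman tree construction:
Step 1: Merge G(1) + I(6) = 7
Step 2: Merge (G+I)(7) + D(14) = 21
Step 3: Merge C(15) + B(20) = 35
Step 4: Merge ((G+I)+D)(21) + (C+B)(35) = 56
Read each symbol's code off the tree from the root (left child = 0, right child = 1).

Codes:
  G: 000 (length 3)
  I: 001 (length 3)
  B: 11 (length 2)
  C: 10 (length 2)
  D: 01 (length 2)
Average code length: 119/56 = 2.1250 bits/symbol


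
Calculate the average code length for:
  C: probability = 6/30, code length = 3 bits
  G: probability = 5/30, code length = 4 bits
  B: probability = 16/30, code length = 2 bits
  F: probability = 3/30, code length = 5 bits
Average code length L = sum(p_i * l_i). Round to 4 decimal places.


Weighted contributions p_i * l_i:
  C: (6/30) * 3 = 18/30
  G: (5/30) * 4 = 20/30
  B: (16/30) * 2 = 32/30
  F: (3/30) * 5 = 15/30
Sum = (18 + 20 + 32 + 15)/30 = 85/30

L = 85/30 = 2.8333 bits/symbol


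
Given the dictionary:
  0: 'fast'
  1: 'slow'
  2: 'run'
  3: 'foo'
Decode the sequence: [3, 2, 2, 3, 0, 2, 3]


Look up each index in the dictionary:
  3 -> 'foo'
  2 -> 'run'
  2 -> 'run'
  3 -> 'foo'
  0 -> 'fast'
  2 -> 'run'
  3 -> 'foo'

Decoded: "foo run run foo fast run foo"


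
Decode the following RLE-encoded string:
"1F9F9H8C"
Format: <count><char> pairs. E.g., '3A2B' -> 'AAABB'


Expanding each <count><char> pair:
  1F -> 'F'
  9F -> 'FFFFFFFFF'
  9H -> 'HHHHHHHHH'
  8C -> 'CCCCCCCC'

Decoded = FFFFFFFFFFHHHHHHHHHCCCCCCCC


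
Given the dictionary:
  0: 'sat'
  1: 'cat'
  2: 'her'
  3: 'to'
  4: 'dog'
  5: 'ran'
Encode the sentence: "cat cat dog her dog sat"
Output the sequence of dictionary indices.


Look up each word in the dictionary:
  'cat' -> 1
  'cat' -> 1
  'dog' -> 4
  'her' -> 2
  'dog' -> 4
  'sat' -> 0

Encoded: [1, 1, 4, 2, 4, 0]


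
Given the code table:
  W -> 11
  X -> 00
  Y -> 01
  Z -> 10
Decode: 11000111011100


Decoding:
11 -> W
00 -> X
01 -> Y
11 -> W
01 -> Y
11 -> W
00 -> X


Result: WXYWYWX


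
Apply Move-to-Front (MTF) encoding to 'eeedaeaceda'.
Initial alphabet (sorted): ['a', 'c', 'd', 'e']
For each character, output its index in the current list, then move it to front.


MTF encoding:
'e': index 3 in ['a', 'c', 'd', 'e'] -> ['e', 'a', 'c', 'd']
'e': index 0 in ['e', 'a', 'c', 'd'] -> ['e', 'a', 'c', 'd']
'e': index 0 in ['e', 'a', 'c', 'd'] -> ['e', 'a', 'c', 'd']
'd': index 3 in ['e', 'a', 'c', 'd'] -> ['d', 'e', 'a', 'c']
'a': index 2 in ['d', 'e', 'a', 'c'] -> ['a', 'd', 'e', 'c']
'e': index 2 in ['a', 'd', 'e', 'c'] -> ['e', 'a', 'd', 'c']
'a': index 1 in ['e', 'a', 'd', 'c'] -> ['a', 'e', 'd', 'c']
'c': index 3 in ['a', 'e', 'd', 'c'] -> ['c', 'a', 'e', 'd']
'e': index 2 in ['c', 'a', 'e', 'd'] -> ['e', 'c', 'a', 'd']
'd': index 3 in ['e', 'c', 'a', 'd'] -> ['d', 'e', 'c', 'a']
'a': index 3 in ['d', 'e', 'c', 'a'] -> ['a', 'd', 'e', 'c']


Output: [3, 0, 0, 3, 2, 2, 1, 3, 2, 3, 3]


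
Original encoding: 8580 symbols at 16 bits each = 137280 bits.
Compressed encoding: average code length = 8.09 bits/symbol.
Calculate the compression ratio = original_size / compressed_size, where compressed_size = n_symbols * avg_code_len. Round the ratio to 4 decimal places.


original_size = n_symbols * orig_bits = 8580 * 16 = 137280 bits
compressed_size = n_symbols * avg_code_len = 8580 * 8.09 = 69412.2 bits
ratio = original_size / compressed_size = 137280 / 69412.2 = 1.9778

Compression ratio = 1.9778


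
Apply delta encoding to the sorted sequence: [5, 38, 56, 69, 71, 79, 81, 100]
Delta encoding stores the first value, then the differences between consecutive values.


First value: 5
Deltas:
  38 - 5 = 33
  56 - 38 = 18
  69 - 56 = 13
  71 - 69 = 2
  79 - 71 = 8
  81 - 79 = 2
  100 - 81 = 19


Delta encoded: [5, 33, 18, 13, 2, 8, 2, 19]


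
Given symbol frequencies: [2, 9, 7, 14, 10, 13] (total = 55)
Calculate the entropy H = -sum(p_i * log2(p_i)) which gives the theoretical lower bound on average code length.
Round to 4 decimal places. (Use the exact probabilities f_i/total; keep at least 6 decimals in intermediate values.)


Per-symbol terms -p_i * log2(p_i) with p_i = f_i/55:
  p = 2/55 = 0.036364: log2(p) = -4.781360, -p*log2(p) = 0.173868
  p = 9/55 = 0.163636: log2(p) = -2.611435, -p*log2(p) = 0.427326
  p = 7/55 = 0.127273: log2(p) = -2.974005, -p*log2(p) = 0.378510
  p = 14/55 = 0.254545: log2(p) = -1.974005, -p*log2(p) = 0.502474
  p = 10/55 = 0.181818: log2(p) = -2.459432, -p*log2(p) = 0.447169
  p = 13/55 = 0.236364: log2(p) = -2.080920, -p*log2(p) = 0.491854
H = 0.173868 + 0.427326 + 0.378510 + 0.502474 + 0.447169 + 0.491854 = 2.421201

H = 2.4212 bits/symbol


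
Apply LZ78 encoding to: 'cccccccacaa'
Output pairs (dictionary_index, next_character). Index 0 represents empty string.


LZ78 encoding steps:
Dictionary: {0: ''}
Step 1: w='' (idx 0), next='c' -> output (0, 'c'), add 'c' as idx 1
Step 2: w='c' (idx 1), next='c' -> output (1, 'c'), add 'cc' as idx 2
Step 3: w='cc' (idx 2), next='c' -> output (2, 'c'), add 'ccc' as idx 3
Step 4: w='c' (idx 1), next='a' -> output (1, 'a'), add 'ca' as idx 4
Step 5: w='ca' (idx 4), next='a' -> output (4, 'a'), add 'caa' as idx 5


Encoded: [(0, 'c'), (1, 'c'), (2, 'c'), (1, 'a'), (4, 'a')]


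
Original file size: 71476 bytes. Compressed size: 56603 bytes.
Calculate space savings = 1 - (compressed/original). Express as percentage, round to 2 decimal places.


ratio = compressed/original = 56603/71476 = 0.791916
savings = 1 - ratio = 1 - 0.791916 = 0.208084
as a percentage: 0.208084 * 100 = 20.81%

Space savings = 1 - 56603/71476 = 20.81%


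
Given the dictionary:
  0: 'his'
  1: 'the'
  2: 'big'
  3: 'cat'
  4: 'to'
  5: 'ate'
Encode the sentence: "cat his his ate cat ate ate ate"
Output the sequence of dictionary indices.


Look up each word in the dictionary:
  'cat' -> 3
  'his' -> 0
  'his' -> 0
  'ate' -> 5
  'cat' -> 3
  'ate' -> 5
  'ate' -> 5
  'ate' -> 5

Encoded: [3, 0, 0, 5, 3, 5, 5, 5]


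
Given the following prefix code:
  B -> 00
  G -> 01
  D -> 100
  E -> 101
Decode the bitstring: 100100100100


Decoding step by step:
Bits 100 -> D
Bits 100 -> D
Bits 100 -> D
Bits 100 -> D


Decoded message: DDDD


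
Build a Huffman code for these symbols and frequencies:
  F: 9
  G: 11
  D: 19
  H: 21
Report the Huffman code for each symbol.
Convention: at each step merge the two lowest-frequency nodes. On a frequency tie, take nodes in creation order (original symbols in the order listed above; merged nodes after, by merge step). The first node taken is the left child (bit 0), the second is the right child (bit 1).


Huffman tree construction:
Step 1: Merge F(9) + G(11) = 20
Step 2: Merge D(19) + (F+G)(20) = 39
Step 3: Merge H(21) + (D+(F+G))(39) = 60
Read each symbol's code off the tree from the root (left child = 0, right child = 1).

Codes:
  F: 110 (length 3)
  G: 111 (length 3)
  D: 10 (length 2)
  H: 0 (length 1)
Average code length: 119/60 = 1.9833 bits/symbol


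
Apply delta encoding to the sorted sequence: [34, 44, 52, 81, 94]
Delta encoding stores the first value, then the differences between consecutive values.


First value: 34
Deltas:
  44 - 34 = 10
  52 - 44 = 8
  81 - 52 = 29
  94 - 81 = 13


Delta encoded: [34, 10, 8, 29, 13]


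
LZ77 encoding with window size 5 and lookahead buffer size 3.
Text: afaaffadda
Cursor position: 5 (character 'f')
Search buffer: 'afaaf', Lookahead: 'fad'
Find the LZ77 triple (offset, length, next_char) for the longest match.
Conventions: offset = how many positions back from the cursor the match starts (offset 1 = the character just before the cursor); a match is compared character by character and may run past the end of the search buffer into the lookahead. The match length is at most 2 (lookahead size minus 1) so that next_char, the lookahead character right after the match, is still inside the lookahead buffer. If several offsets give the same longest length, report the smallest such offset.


Try each offset into the search buffer:
  offset=1 (pos 4, char 'f'): match length 1
  offset=2 (pos 3, char 'a'): match length 0
  offset=3 (pos 2, char 'a'): match length 0
  offset=4 (pos 1, char 'f'): match length 2
  offset=5 (pos 0, char 'a'): match length 0
Longest match has length 2 at offset 4.
next_char = character at position 5 + 2 = 7 -> 'd'

Best match: offset=4, length=2 (matching 'fa' starting at position 1)
LZ77 triple: (4, 2, 'd')


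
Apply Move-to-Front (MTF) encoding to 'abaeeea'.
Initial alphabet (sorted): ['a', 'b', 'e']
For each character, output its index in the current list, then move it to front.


MTF encoding:
'a': index 0 in ['a', 'b', 'e'] -> ['a', 'b', 'e']
'b': index 1 in ['a', 'b', 'e'] -> ['b', 'a', 'e']
'a': index 1 in ['b', 'a', 'e'] -> ['a', 'b', 'e']
'e': index 2 in ['a', 'b', 'e'] -> ['e', 'a', 'b']
'e': index 0 in ['e', 'a', 'b'] -> ['e', 'a', 'b']
'e': index 0 in ['e', 'a', 'b'] -> ['e', 'a', 'b']
'a': index 1 in ['e', 'a', 'b'] -> ['a', 'e', 'b']


Output: [0, 1, 1, 2, 0, 0, 1]


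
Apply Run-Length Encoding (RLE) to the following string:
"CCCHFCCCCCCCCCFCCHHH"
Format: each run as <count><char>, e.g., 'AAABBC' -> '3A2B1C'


Scanning runs left to right:
  i=0: run of 'C' x 3 -> '3C'
  i=3: run of 'H' x 1 -> '1H'
  i=4: run of 'F' x 1 -> '1F'
  i=5: run of 'C' x 9 -> '9C'
  i=14: run of 'F' x 1 -> '1F'
  i=15: run of 'C' x 2 -> '2C'
  i=17: run of 'H' x 3 -> '3H'

RLE = 3C1H1F9C1F2C3H


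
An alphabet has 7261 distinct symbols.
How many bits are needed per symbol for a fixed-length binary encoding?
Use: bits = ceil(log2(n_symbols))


log2(7261) = 12.826
Bracket: 2^12 = 4096 < 7261 <= 2^13 = 8192
So ceil(log2(7261)) = 13

bits = ceil(log2(7261)) = ceil(12.826) = 13 bits


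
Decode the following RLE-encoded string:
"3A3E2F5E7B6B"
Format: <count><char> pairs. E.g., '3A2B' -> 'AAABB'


Expanding each <count><char> pair:
  3A -> 'AAA'
  3E -> 'EEE'
  2F -> 'FF'
  5E -> 'EEEEE'
  7B -> 'BBBBBBB'
  6B -> 'BBBBBB'

Decoded = AAAEEEFFEEEEEBBBBBBBBBBBBB


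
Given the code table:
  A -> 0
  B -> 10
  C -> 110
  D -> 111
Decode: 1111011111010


Decoding:
111 -> D
10 -> B
111 -> D
110 -> C
10 -> B


Result: DBDCB


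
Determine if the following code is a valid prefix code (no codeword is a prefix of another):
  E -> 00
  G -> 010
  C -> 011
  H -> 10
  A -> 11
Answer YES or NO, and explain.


Checking each pair (does one codeword prefix another?):
  E='00' vs G='010': no prefix
  E='00' vs C='011': no prefix
  E='00' vs H='10': no prefix
  E='00' vs A='11': no prefix
  G='010' vs E='00': no prefix
  G='010' vs C='011': no prefix
  G='010' vs H='10': no prefix
  G='010' vs A='11': no prefix
  C='011' vs E='00': no prefix
  C='011' vs G='010': no prefix
  C='011' vs H='10': no prefix
  C='011' vs A='11': no prefix
  H='10' vs E='00': no prefix
  H='10' vs G='010': no prefix
  H='10' vs C='011': no prefix
  H='10' vs A='11': no prefix
  A='11' vs E='00': no prefix
  A='11' vs G='010': no prefix
  A='11' vs C='011': no prefix
  A='11' vs H='10': no prefix
No violation found over all pairs.

YES -- this is a valid prefix code. No codeword is a prefix of any other codeword.


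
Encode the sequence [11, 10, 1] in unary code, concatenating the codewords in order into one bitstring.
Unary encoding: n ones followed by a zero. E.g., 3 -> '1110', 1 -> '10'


Encode each number as n ones followed by a terminating 0:
  11 -> 111111111110 (12 bits)
  10 -> 11111111110 (11 bits)
  1 -> 10 (2 bits)
Total length = 12 + 11 + 2 = 25 bits.

Unary([11, 10, 1]) = 1111111111101111111111010 (25 bits)


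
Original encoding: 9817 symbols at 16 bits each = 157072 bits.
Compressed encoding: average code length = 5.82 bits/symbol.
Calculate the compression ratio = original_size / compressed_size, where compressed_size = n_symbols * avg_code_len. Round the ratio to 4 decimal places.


original_size = n_symbols * orig_bits = 9817 * 16 = 157072 bits
compressed_size = n_symbols * avg_code_len = 9817 * 5.82 = 57134.94 bits
ratio = original_size / compressed_size = 157072 / 57134.94 = 2.7491

Compression ratio = 2.7491


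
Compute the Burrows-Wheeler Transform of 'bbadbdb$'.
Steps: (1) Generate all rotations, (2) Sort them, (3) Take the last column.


Rotations (sorted):
  0: $bbadbdb -> last char: b
  1: adbdb$bb -> last char: b
  2: b$bbadbd -> last char: d
  3: badbdb$b -> last char: b
  4: bbadbdb$ -> last char: $
  5: bdb$bbad -> last char: d
  6: db$bbadb -> last char: b
  7: dbdb$bba -> last char: a


BWT = bbdb$dba


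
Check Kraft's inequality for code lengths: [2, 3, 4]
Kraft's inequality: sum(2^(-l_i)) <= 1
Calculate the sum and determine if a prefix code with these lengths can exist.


Sum = 2^(-2) + 2^(-3) + 2^(-4)
    = 0.25 + 0.125 + 0.0625
    = 7/16 = 0.4375
Since 0.4375 <= 1, Kraft's inequality IS satisfied.
A prefix code with these lengths CAN exist.

Kraft sum = 0.4375. Satisfied.


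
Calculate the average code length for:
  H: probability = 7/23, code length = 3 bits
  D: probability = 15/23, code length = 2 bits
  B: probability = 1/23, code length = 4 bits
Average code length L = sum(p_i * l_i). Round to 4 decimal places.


Weighted contributions p_i * l_i:
  H: (7/23) * 3 = 21/23
  D: (15/23) * 2 = 30/23
  B: (1/23) * 4 = 4/23
Sum = (21 + 30 + 4)/23 = 55/23

L = 55/23 = 2.3913 bits/symbol


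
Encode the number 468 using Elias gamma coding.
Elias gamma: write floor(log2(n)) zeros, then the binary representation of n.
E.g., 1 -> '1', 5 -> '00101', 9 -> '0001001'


num_bits = floor(log2(468)) + 1 = 9
leading_zeros = num_bits - 1 = 8
binary(468) = 111010100

Elias gamma(468) = '00000000' + '111010100' = 00000000111010100 (17 bits)


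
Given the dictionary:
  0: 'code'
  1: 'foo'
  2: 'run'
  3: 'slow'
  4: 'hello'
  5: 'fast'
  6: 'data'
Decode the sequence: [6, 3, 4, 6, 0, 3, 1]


Look up each index in the dictionary:
  6 -> 'data'
  3 -> 'slow'
  4 -> 'hello'
  6 -> 'data'
  0 -> 'code'
  3 -> 'slow'
  1 -> 'foo'

Decoded: "data slow hello data code slow foo"
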